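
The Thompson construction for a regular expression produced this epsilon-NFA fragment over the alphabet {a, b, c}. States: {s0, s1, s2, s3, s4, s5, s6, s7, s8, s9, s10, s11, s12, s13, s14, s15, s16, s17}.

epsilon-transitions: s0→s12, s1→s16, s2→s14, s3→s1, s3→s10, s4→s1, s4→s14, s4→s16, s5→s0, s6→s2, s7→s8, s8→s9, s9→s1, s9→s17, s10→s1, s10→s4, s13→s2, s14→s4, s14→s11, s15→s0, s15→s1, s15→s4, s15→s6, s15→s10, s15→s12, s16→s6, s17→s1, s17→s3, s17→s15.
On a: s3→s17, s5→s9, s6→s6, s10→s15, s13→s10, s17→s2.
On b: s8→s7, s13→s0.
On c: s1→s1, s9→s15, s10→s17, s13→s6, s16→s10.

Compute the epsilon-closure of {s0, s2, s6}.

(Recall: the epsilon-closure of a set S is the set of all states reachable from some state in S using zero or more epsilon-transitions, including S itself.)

Start with {s0, s2, s6}.
From s0 via epsilon: add s12.
From s2 via epsilon: add s14.
From s14 via epsilon: add s4, s11.
From s4 via epsilon: add s1, s16.
No new states can be added; the closed set is {s0, s1, s2, s4, s6, s11, s12, s14, s16}.

{s0, s1, s2, s4, s6, s11, s12, s14, s16}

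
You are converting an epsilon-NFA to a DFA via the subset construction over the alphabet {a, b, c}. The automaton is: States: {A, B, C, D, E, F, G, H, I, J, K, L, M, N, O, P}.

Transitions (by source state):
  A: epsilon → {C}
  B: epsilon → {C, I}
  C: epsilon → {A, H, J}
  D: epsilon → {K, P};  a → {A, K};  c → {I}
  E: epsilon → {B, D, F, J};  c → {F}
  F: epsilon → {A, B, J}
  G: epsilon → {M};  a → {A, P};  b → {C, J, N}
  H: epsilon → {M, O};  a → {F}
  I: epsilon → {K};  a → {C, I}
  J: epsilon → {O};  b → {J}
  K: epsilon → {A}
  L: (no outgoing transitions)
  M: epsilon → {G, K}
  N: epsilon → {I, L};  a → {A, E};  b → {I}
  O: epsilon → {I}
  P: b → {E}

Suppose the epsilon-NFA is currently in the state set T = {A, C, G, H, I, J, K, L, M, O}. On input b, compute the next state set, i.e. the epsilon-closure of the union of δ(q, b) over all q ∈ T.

{A, C, G, H, I, J, K, L, M, N, O}

G on b → {C, J, N}.
J on b → {J}.
No b-transition from A, C, H, I, K, L, M, O.
Union after reading b: {C, J, N}.
Now take the epsilon-closure:
From C via epsilon: add A, H.
From J via epsilon: add O.
From N via epsilon: add I, L.
From H via epsilon: add M.
From I via epsilon: add K.
From M via epsilon: add G.
No new states can be added; the closed set is {A, C, G, H, I, J, K, L, M, N, O}.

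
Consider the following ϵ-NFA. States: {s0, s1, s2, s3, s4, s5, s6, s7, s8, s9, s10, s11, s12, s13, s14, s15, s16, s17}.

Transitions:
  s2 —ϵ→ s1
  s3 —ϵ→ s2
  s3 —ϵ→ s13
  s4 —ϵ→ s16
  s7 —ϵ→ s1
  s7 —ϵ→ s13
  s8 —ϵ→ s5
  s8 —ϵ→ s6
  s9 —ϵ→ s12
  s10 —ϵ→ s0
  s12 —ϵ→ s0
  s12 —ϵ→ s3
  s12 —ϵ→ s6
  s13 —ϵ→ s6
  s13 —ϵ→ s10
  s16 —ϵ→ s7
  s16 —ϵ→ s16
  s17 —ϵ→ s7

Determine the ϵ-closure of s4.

Start with {s4}.
From s4 via ϵ: add s16.
From s16 via ϵ: add s7.
From s7 via ϵ: add s1, s13.
From s13 via ϵ: add s6, s10.
From s10 via ϵ: add s0.
No new states can be added; the closed set is {s0, s1, s4, s6, s7, s10, s13, s16}.

{s0, s1, s4, s6, s7, s10, s13, s16}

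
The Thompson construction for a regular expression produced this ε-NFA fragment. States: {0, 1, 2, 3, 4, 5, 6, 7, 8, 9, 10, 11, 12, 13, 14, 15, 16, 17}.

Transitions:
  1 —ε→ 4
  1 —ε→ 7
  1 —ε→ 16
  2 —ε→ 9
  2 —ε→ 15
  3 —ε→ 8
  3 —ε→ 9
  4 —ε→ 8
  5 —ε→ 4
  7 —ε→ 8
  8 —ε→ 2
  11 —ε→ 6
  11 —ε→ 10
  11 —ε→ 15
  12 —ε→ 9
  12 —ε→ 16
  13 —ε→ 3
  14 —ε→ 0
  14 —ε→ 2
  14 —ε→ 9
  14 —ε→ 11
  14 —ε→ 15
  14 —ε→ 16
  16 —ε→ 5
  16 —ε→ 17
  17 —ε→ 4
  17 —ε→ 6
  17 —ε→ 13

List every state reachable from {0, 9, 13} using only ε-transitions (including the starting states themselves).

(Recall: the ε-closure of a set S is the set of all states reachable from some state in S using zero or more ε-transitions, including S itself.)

Start with {0, 9, 13}.
From 13 via ε: add 3.
From 3 via ε: add 8.
From 8 via ε: add 2.
From 2 via ε: add 15.
No new states can be added; the closed set is {0, 2, 3, 8, 9, 13, 15}.

{0, 2, 3, 8, 9, 13, 15}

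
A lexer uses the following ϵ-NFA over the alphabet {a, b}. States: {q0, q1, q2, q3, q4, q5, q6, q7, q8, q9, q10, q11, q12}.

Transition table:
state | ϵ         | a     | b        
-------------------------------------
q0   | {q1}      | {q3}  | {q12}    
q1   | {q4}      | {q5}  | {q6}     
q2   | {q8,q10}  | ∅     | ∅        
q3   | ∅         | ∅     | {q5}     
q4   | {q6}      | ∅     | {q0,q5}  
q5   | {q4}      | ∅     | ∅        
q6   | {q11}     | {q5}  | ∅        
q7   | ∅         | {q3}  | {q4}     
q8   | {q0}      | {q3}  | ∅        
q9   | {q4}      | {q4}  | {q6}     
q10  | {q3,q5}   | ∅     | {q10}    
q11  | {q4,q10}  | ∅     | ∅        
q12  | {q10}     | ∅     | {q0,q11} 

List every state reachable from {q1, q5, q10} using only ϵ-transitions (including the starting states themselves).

{q1, q3, q4, q5, q6, q10, q11}

Start with {q1, q5, q10}.
From q1 via ϵ: add q4.
From q10 via ϵ: add q3.
From q4 via ϵ: add q6.
From q6 via ϵ: add q11.
No new states can be added; the closed set is {q1, q3, q4, q5, q6, q10, q11}.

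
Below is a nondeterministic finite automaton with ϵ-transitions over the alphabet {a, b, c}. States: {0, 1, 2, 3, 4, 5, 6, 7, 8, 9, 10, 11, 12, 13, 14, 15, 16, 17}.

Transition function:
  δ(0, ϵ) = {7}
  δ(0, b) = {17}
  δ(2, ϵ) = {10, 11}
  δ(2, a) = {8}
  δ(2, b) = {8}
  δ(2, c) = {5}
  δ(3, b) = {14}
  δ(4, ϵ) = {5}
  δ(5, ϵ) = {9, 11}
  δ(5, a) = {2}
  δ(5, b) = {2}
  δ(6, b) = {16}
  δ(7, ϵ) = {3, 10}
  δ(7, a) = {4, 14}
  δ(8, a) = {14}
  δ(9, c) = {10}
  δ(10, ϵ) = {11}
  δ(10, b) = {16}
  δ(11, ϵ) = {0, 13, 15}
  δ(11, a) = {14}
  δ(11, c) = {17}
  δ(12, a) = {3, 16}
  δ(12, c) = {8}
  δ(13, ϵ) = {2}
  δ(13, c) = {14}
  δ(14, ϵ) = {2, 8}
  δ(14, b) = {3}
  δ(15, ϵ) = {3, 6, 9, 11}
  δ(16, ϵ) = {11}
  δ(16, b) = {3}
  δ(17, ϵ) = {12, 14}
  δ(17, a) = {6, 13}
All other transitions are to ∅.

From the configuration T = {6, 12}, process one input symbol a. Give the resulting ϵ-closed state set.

{0, 2, 3, 6, 7, 9, 10, 11, 13, 15, 16}

12 on a → {3, 16}.
No a-transition from 6.
Union after reading a: {3, 16}.
Now take the ϵ-closure:
From 16 via ϵ: add 11.
From 11 via ϵ: add 0, 13, 15.
From 0 via ϵ: add 7.
From 13 via ϵ: add 2.
From 15 via ϵ: add 6, 9.
From 2 via ϵ: add 10.
No new states can be added; the closed set is {0, 2, 3, 6, 7, 9, 10, 11, 13, 15, 16}.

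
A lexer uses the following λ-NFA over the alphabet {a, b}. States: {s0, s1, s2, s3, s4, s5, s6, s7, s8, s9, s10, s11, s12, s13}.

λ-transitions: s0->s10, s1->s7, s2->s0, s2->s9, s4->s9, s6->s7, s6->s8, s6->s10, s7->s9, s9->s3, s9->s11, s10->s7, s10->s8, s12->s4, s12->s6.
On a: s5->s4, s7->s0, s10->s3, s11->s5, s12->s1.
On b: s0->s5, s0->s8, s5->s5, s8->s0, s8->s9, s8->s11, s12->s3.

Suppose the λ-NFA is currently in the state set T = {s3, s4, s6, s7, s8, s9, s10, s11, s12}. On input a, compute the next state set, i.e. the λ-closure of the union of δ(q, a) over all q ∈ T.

{s0, s1, s3, s5, s7, s8, s9, s10, s11}

s7 on a → {s0}.
s10 on a → {s3}.
s11 on a → {s5}.
s12 on a → {s1}.
No a-transition from s3, s4, s6, s8, s9.
Union after reading a: {s0, s1, s3, s5}.
Now take the λ-closure:
From s0 via λ: add s10.
From s1 via λ: add s7.
From s7 via λ: add s9.
From s10 via λ: add s8.
From s9 via λ: add s11.
No new states can be added; the closed set is {s0, s1, s3, s5, s7, s8, s9, s10, s11}.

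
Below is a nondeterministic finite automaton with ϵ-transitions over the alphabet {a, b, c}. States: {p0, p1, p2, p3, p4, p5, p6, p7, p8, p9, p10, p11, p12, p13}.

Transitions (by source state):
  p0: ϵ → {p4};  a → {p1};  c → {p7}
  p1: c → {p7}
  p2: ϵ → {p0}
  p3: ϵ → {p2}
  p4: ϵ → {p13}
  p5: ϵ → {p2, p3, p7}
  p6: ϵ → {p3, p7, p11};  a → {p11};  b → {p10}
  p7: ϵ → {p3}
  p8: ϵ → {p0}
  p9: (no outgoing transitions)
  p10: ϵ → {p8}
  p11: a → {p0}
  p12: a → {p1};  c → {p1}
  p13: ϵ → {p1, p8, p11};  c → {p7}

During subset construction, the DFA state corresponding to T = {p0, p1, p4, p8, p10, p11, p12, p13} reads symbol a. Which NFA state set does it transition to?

{p0, p1, p4, p8, p11, p13}

p0 on a → {p1}.
p11 on a → {p0}.
p12 on a → {p1}.
No a-transition from p1, p4, p8, p10, p13.
Union after reading a: {p0, p1}.
Now take the ϵ-closure:
From p0 via ϵ: add p4.
From p4 via ϵ: add p13.
From p13 via ϵ: add p8, p11.
No new states can be added; the closed set is {p0, p1, p4, p8, p11, p13}.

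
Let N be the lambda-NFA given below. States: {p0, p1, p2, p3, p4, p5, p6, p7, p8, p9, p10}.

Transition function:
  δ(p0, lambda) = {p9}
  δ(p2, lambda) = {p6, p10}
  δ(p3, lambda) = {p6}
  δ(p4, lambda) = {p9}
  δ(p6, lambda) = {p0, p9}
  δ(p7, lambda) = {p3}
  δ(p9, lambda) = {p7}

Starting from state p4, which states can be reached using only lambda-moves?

Start with {p4}.
From p4 via lambda: add p9.
From p9 via lambda: add p7.
From p7 via lambda: add p3.
From p3 via lambda: add p6.
From p6 via lambda: add p0.
No new states can be added; the closed set is {p0, p3, p4, p6, p7, p9}.

{p0, p3, p4, p6, p7, p9}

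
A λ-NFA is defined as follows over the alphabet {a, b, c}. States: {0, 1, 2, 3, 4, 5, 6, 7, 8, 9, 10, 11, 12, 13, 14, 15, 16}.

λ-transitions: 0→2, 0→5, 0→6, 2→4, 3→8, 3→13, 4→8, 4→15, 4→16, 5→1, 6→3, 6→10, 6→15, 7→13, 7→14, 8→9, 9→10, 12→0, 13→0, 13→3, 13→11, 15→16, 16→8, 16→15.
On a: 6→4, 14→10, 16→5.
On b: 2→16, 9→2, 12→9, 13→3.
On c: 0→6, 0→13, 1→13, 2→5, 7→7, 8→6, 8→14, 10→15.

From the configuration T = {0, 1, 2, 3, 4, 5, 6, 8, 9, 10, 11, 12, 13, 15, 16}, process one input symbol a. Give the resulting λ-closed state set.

6 on a → {4}.
16 on a → {5}.
No a-transition from 0, 1, 2, 3, 4, 5, 8, 9, 10, 11, 12, 13, 15.
Union after reading a: {4, 5}.
Now take the λ-closure:
From 4 via λ: add 8, 15, 16.
From 5 via λ: add 1.
From 8 via λ: add 9.
From 9 via λ: add 10.
No new states can be added; the closed set is {1, 4, 5, 8, 9, 10, 15, 16}.

{1, 4, 5, 8, 9, 10, 15, 16}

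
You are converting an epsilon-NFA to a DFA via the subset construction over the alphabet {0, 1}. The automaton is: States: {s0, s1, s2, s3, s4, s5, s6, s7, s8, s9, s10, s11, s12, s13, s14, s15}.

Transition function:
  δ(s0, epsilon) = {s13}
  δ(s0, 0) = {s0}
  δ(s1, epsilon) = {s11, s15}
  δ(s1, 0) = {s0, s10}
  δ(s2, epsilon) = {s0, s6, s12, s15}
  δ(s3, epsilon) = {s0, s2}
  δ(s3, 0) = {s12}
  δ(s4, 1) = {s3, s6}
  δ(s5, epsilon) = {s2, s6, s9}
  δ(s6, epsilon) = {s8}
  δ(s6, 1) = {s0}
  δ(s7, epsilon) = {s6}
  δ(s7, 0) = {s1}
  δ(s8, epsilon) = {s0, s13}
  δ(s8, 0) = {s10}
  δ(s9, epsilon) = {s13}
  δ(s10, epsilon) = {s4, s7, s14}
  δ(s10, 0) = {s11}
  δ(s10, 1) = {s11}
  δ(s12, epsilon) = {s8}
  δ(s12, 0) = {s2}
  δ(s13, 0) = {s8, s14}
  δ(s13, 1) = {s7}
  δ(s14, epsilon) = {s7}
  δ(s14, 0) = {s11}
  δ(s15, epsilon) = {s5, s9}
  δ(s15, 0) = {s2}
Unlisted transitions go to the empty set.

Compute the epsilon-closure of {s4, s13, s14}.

{s0, s4, s6, s7, s8, s13, s14}

Start with {s4, s13, s14}.
From s14 via epsilon: add s7.
From s7 via epsilon: add s6.
From s6 via epsilon: add s8.
From s8 via epsilon: add s0.
No new states can be added; the closed set is {s0, s4, s6, s7, s8, s13, s14}.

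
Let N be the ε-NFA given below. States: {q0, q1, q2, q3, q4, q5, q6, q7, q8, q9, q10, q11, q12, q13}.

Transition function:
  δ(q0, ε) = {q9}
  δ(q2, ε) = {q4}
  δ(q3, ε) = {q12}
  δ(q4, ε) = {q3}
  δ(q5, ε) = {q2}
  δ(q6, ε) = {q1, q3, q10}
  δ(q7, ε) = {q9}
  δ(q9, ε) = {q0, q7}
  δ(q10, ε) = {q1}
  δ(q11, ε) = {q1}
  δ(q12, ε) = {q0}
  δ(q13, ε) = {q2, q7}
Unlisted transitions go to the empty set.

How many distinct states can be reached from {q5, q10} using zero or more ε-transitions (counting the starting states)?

10

Start with {q5, q10}.
From q5 via ε: add q2.
From q10 via ε: add q1.
From q2 via ε: add q4.
From q4 via ε: add q3.
From q3 via ε: add q12.
From q12 via ε: add q0.
From q0 via ε: add q9.
From q9 via ε: add q7.
ε-closure = {q0, q1, q2, q3, q4, q5, q7, q9, q10, q12}, which has 10 states.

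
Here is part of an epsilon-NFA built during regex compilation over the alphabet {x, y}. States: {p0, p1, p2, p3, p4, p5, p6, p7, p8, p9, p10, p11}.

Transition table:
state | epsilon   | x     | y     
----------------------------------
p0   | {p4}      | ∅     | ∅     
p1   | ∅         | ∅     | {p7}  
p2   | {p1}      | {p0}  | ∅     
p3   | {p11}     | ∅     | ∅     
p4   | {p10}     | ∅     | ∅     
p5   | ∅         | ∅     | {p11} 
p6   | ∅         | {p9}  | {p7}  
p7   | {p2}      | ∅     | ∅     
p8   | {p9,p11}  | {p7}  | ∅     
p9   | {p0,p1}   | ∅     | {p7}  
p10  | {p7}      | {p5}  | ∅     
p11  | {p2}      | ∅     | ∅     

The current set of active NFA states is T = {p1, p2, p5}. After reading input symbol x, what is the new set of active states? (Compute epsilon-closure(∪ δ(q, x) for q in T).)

p2 on x → {p0}.
No x-transition from p1, p5.
Union after reading x: {p0}.
Now take the epsilon-closure:
From p0 via epsilon: add p4.
From p4 via epsilon: add p10.
From p10 via epsilon: add p7.
From p7 via epsilon: add p2.
From p2 via epsilon: add p1.
No new states can be added; the closed set is {p0, p1, p2, p4, p7, p10}.

{p0, p1, p2, p4, p7, p10}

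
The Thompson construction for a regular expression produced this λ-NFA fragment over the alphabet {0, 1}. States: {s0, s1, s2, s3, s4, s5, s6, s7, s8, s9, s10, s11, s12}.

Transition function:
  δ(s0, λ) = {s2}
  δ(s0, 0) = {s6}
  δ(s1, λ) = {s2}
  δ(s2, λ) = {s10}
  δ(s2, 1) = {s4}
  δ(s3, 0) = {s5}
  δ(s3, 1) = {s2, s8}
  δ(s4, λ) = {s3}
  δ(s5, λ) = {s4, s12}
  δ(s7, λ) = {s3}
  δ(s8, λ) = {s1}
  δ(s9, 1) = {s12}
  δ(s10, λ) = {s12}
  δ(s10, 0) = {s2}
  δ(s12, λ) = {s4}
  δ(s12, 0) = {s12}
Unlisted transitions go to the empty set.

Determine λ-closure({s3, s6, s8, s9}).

{s1, s2, s3, s4, s6, s8, s9, s10, s12}

Start with {s3, s6, s8, s9}.
From s8 via λ: add s1.
From s1 via λ: add s2.
From s2 via λ: add s10.
From s10 via λ: add s12.
From s12 via λ: add s4.
No new states can be added; the closed set is {s1, s2, s3, s4, s6, s8, s9, s10, s12}.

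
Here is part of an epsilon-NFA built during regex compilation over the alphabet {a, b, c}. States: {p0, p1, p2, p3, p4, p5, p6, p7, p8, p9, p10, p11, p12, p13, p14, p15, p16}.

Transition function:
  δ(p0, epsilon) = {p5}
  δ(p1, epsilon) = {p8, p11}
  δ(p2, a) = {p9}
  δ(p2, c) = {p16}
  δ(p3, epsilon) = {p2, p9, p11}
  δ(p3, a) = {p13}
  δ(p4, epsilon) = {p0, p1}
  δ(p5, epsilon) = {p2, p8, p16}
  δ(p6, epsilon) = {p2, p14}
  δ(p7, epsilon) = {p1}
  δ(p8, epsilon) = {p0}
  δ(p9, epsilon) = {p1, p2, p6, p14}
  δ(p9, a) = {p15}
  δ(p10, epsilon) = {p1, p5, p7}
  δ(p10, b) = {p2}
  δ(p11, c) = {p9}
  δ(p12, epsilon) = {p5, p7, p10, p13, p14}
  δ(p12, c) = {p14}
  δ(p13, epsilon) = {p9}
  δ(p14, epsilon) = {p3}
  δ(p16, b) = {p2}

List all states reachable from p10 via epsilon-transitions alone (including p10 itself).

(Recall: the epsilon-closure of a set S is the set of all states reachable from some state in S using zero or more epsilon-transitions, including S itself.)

Start with {p10}.
From p10 via epsilon: add p1, p5, p7.
From p1 via epsilon: add p8, p11.
From p5 via epsilon: add p2, p16.
From p8 via epsilon: add p0.
No new states can be added; the closed set is {p0, p1, p2, p5, p7, p8, p10, p11, p16}.

{p0, p1, p2, p5, p7, p8, p10, p11, p16}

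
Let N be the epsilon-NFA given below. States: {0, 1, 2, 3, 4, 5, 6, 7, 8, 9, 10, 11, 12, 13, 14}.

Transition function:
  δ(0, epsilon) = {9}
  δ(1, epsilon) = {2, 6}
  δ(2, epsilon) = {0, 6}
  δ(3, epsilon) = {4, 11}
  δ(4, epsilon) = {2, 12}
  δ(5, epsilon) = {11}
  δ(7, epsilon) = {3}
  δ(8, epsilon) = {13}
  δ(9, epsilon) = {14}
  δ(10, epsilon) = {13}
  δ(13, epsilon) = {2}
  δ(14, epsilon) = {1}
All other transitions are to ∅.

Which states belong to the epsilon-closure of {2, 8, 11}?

Start with {2, 8, 11}.
From 2 via epsilon: add 0, 6.
From 8 via epsilon: add 13.
From 0 via epsilon: add 9.
From 9 via epsilon: add 14.
From 14 via epsilon: add 1.
No new states can be added; the closed set is {0, 1, 2, 6, 8, 9, 11, 13, 14}.

{0, 1, 2, 6, 8, 9, 11, 13, 14}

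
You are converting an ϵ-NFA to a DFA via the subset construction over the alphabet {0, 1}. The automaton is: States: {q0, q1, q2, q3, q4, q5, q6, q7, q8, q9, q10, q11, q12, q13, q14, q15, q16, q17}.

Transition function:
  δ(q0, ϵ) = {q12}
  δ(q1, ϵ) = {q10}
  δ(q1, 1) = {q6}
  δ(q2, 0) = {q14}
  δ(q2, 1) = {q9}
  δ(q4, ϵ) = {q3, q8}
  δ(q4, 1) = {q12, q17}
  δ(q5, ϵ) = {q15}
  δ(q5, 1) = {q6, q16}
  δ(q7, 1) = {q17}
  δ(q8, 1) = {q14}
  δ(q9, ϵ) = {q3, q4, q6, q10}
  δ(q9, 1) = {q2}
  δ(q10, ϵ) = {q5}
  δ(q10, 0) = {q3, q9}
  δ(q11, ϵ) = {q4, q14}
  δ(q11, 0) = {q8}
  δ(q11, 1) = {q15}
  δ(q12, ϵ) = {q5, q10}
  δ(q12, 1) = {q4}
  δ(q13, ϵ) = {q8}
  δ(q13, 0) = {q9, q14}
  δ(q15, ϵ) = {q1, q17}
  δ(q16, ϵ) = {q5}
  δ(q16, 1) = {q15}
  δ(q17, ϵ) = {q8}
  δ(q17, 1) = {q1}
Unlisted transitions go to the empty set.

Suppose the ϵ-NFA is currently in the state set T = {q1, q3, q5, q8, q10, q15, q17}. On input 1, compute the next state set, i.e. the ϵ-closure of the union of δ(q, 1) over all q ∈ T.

q1 on 1 → {q6}.
q5 on 1 → {q6, q16}.
q8 on 1 → {q14}.
q17 on 1 → {q1}.
No 1-transition from q3, q10, q15.
Union after reading 1: {q1, q6, q14, q16}.
Now take the ϵ-closure:
From q1 via ϵ: add q10.
From q16 via ϵ: add q5.
From q5 via ϵ: add q15.
From q15 via ϵ: add q17.
From q17 via ϵ: add q8.
No new states can be added; the closed set is {q1, q5, q6, q8, q10, q14, q15, q16, q17}.

{q1, q5, q6, q8, q10, q14, q15, q16, q17}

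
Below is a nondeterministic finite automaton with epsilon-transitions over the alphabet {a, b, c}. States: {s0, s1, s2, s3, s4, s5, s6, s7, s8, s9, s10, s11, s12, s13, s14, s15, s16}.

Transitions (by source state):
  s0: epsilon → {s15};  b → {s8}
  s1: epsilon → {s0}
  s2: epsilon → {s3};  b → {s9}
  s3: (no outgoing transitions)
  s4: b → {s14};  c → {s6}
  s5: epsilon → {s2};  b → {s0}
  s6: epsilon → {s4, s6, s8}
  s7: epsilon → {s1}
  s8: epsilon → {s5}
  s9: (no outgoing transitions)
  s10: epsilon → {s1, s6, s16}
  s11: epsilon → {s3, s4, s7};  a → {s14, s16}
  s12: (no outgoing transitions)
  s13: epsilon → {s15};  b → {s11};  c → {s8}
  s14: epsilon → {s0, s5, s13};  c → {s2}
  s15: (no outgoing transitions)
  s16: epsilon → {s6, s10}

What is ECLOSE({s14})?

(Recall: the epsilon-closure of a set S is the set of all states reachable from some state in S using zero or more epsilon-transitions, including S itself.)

Start with {s14}.
From s14 via epsilon: add s0, s5, s13.
From s0 via epsilon: add s15.
From s5 via epsilon: add s2.
From s2 via epsilon: add s3.
No new states can be added; the closed set is {s0, s2, s3, s5, s13, s14, s15}.

{s0, s2, s3, s5, s13, s14, s15}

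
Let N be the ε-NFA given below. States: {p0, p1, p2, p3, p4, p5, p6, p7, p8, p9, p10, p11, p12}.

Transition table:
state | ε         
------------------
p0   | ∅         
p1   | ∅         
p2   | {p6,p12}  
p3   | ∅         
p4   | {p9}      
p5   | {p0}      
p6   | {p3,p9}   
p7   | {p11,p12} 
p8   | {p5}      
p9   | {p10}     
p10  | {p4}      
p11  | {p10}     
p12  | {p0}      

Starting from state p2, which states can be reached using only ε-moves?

{p0, p2, p3, p4, p6, p9, p10, p12}

Start with {p2}.
From p2 via ε: add p6, p12.
From p6 via ε: add p3, p9.
From p12 via ε: add p0.
From p9 via ε: add p10.
From p10 via ε: add p4.
No new states can be added; the closed set is {p0, p2, p3, p4, p6, p9, p10, p12}.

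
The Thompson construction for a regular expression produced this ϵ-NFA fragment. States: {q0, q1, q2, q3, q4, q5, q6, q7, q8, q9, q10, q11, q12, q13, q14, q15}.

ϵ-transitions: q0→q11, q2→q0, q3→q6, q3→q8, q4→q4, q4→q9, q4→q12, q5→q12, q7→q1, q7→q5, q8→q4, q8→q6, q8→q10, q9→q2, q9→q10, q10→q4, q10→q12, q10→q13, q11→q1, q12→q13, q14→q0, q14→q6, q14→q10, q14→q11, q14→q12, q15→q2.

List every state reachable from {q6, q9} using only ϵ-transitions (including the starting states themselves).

{q0, q1, q2, q4, q6, q9, q10, q11, q12, q13}

Start with {q6, q9}.
From q9 via ϵ: add q2, q10.
From q2 via ϵ: add q0.
From q10 via ϵ: add q4, q12, q13.
From q0 via ϵ: add q11.
From q11 via ϵ: add q1.
No new states can be added; the closed set is {q0, q1, q2, q4, q6, q9, q10, q11, q12, q13}.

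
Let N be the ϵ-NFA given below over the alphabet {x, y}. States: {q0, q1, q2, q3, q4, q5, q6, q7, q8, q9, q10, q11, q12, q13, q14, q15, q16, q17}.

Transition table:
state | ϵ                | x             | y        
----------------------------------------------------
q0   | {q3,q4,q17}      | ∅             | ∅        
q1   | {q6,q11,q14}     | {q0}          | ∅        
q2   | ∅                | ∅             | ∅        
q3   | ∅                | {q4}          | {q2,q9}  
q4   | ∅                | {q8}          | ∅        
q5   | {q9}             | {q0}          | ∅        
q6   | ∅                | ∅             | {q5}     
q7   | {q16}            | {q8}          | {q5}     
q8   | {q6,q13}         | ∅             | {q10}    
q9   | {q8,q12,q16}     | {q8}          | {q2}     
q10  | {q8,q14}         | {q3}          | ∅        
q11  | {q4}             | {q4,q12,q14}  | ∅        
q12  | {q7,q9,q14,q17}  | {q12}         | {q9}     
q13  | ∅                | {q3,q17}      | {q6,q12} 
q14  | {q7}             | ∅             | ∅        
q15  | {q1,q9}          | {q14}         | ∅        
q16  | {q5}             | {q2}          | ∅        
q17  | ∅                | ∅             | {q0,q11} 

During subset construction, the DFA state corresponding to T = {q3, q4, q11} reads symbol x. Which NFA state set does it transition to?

q3 on x → {q4}.
q4 on x → {q8}.
q11 on x → {q4, q12, q14}.
Union after reading x: {q4, q8, q12, q14}.
Now take the ϵ-closure:
From q8 via ϵ: add q6, q13.
From q12 via ϵ: add q7, q9, q17.
From q7 via ϵ: add q16.
From q16 via ϵ: add q5.
No new states can be added; the closed set is {q4, q5, q6, q7, q8, q9, q12, q13, q14, q16, q17}.

{q4, q5, q6, q7, q8, q9, q12, q13, q14, q16, q17}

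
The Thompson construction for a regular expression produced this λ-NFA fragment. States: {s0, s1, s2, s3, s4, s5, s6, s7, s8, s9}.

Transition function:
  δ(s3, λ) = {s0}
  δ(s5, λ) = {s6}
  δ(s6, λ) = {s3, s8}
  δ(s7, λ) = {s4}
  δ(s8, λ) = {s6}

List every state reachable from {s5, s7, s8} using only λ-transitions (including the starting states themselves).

Start with {s5, s7, s8}.
From s5 via λ: add s6.
From s7 via λ: add s4.
From s6 via λ: add s3.
From s3 via λ: add s0.
No new states can be added; the closed set is {s0, s3, s4, s5, s6, s7, s8}.

{s0, s3, s4, s5, s6, s7, s8}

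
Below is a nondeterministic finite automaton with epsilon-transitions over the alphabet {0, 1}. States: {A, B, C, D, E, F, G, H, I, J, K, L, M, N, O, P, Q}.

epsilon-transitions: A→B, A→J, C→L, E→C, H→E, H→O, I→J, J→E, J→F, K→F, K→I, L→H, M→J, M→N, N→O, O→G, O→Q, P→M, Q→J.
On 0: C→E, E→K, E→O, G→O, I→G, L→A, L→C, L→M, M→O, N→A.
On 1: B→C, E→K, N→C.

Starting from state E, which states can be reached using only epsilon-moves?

{C, E, F, G, H, J, L, O, Q}

Start with {E}.
From E via epsilon: add C.
From C via epsilon: add L.
From L via epsilon: add H.
From H via epsilon: add O.
From O via epsilon: add G, Q.
From Q via epsilon: add J.
From J via epsilon: add F.
No new states can be added; the closed set is {C, E, F, G, H, J, L, O, Q}.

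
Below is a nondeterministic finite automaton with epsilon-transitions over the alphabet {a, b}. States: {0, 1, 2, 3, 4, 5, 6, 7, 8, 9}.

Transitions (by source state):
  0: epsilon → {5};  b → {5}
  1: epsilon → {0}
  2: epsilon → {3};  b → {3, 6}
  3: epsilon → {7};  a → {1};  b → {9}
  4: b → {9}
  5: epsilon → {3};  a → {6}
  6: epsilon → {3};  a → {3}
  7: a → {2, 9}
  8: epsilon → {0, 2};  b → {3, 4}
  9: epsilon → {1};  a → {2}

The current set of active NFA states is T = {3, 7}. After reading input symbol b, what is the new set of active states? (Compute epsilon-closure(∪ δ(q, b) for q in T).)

{0, 1, 3, 5, 7, 9}

3 on b → {9}.
No b-transition from 7.
Union after reading b: {9}.
Now take the epsilon-closure:
From 9 via epsilon: add 1.
From 1 via epsilon: add 0.
From 0 via epsilon: add 5.
From 5 via epsilon: add 3.
From 3 via epsilon: add 7.
No new states can be added; the closed set is {0, 1, 3, 5, 7, 9}.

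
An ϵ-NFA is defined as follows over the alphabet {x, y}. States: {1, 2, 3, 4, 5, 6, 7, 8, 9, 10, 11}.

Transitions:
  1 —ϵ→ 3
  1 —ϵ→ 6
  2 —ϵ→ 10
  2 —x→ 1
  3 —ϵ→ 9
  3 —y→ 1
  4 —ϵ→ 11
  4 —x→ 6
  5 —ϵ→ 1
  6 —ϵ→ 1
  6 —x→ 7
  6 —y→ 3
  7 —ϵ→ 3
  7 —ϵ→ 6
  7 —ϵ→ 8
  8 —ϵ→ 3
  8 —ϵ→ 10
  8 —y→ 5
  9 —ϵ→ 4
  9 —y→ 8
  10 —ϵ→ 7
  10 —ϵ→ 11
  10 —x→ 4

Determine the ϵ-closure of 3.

Start with {3}.
From 3 via ϵ: add 9.
From 9 via ϵ: add 4.
From 4 via ϵ: add 11.
No new states can be added; the closed set is {3, 4, 9, 11}.

{3, 4, 9, 11}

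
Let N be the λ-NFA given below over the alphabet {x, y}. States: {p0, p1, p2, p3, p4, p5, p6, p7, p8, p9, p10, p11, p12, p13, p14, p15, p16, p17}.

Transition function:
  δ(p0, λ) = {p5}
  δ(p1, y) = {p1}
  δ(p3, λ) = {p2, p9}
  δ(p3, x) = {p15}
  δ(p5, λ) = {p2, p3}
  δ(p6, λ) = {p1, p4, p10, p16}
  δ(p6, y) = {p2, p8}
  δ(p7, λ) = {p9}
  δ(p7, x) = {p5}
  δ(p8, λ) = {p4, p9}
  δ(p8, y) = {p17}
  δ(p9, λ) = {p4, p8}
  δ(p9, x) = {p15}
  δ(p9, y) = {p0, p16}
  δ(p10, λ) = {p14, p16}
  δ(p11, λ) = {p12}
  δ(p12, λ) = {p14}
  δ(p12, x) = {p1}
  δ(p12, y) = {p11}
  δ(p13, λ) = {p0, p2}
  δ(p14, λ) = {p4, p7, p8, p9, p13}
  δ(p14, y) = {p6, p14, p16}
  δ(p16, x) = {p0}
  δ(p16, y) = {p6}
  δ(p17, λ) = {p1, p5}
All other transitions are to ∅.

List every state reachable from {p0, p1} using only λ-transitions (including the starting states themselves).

{p0, p1, p2, p3, p4, p5, p8, p9}

Start with {p0, p1}.
From p0 via λ: add p5.
From p5 via λ: add p2, p3.
From p3 via λ: add p9.
From p9 via λ: add p4, p8.
No new states can be added; the closed set is {p0, p1, p2, p3, p4, p5, p8, p9}.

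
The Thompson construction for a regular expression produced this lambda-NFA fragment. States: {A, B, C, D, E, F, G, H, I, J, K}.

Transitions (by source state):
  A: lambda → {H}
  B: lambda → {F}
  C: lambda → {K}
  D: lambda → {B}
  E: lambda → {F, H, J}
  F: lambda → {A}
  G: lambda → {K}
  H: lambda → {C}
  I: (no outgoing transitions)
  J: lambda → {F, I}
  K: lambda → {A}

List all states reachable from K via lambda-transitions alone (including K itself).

Start with {K}.
From K via lambda: add A.
From A via lambda: add H.
From H via lambda: add C.
No new states can be added; the closed set is {A, C, H, K}.

{A, C, H, K}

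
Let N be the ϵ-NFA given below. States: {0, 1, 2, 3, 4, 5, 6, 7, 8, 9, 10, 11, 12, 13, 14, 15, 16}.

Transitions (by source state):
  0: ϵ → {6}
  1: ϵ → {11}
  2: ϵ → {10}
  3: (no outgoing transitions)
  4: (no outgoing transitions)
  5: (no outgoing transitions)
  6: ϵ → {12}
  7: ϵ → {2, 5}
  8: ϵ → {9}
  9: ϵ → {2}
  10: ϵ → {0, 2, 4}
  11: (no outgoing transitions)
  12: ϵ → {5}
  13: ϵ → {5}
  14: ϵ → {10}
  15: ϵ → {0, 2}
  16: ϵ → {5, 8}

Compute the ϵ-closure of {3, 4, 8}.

Start with {3, 4, 8}.
From 8 via ϵ: add 9.
From 9 via ϵ: add 2.
From 2 via ϵ: add 10.
From 10 via ϵ: add 0.
From 0 via ϵ: add 6.
From 6 via ϵ: add 12.
From 12 via ϵ: add 5.
No new states can be added; the closed set is {0, 2, 3, 4, 5, 6, 8, 9, 10, 12}.

{0, 2, 3, 4, 5, 6, 8, 9, 10, 12}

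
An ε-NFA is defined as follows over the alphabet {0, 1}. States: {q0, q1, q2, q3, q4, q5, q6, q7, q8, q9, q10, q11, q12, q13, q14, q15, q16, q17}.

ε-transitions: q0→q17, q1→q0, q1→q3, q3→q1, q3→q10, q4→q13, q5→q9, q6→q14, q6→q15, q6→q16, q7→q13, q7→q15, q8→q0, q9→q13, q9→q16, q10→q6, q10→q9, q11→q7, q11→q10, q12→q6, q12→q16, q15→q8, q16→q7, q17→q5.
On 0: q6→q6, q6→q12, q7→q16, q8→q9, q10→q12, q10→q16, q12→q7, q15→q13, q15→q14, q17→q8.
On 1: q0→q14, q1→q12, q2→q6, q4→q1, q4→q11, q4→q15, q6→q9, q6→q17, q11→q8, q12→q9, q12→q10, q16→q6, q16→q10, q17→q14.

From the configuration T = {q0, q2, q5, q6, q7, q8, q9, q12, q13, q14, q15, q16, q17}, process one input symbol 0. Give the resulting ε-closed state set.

{q0, q5, q6, q7, q8, q9, q12, q13, q14, q15, q16, q17}

q6 on 0 → {q6, q12}.
q7 on 0 → {q16}.
q8 on 0 → {q9}.
q12 on 0 → {q7}.
q15 on 0 → {q13, q14}.
q17 on 0 → {q8}.
No 0-transition from q0, q2, q5, q9, q13, q14, q16.
Union after reading 0: {q6, q7, q8, q9, q12, q13, q14, q16}.
Now take the ε-closure:
From q6 via ε: add q15.
From q8 via ε: add q0.
From q0 via ε: add q17.
From q17 via ε: add q5.
No new states can be added; the closed set is {q0, q5, q6, q7, q8, q9, q12, q13, q14, q15, q16, q17}.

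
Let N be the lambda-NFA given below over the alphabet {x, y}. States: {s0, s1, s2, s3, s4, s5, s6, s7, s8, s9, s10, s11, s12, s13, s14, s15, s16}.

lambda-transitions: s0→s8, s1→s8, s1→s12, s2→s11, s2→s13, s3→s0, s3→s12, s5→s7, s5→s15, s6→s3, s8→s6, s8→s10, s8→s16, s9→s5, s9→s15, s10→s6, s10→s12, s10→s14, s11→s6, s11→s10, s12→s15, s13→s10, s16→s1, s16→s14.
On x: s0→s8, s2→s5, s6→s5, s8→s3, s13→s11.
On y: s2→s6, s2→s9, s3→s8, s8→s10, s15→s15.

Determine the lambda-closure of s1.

{s0, s1, s3, s6, s8, s10, s12, s14, s15, s16}

Start with {s1}.
From s1 via lambda: add s8, s12.
From s8 via lambda: add s6, s10, s16.
From s12 via lambda: add s15.
From s6 via lambda: add s3.
From s10 via lambda: add s14.
From s3 via lambda: add s0.
No new states can be added; the closed set is {s0, s1, s3, s6, s8, s10, s12, s14, s15, s16}.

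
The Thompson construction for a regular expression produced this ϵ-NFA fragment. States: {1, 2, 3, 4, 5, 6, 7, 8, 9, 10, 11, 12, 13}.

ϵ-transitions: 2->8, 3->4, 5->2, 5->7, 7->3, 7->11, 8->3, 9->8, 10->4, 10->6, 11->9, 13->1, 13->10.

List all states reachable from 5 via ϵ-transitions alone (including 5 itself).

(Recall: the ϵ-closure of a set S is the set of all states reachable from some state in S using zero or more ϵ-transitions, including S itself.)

Start with {5}.
From 5 via ϵ: add 2, 7.
From 2 via ϵ: add 8.
From 7 via ϵ: add 3, 11.
From 3 via ϵ: add 4.
From 11 via ϵ: add 9.
No new states can be added; the closed set is {2, 3, 4, 5, 7, 8, 9, 11}.

{2, 3, 4, 5, 7, 8, 9, 11}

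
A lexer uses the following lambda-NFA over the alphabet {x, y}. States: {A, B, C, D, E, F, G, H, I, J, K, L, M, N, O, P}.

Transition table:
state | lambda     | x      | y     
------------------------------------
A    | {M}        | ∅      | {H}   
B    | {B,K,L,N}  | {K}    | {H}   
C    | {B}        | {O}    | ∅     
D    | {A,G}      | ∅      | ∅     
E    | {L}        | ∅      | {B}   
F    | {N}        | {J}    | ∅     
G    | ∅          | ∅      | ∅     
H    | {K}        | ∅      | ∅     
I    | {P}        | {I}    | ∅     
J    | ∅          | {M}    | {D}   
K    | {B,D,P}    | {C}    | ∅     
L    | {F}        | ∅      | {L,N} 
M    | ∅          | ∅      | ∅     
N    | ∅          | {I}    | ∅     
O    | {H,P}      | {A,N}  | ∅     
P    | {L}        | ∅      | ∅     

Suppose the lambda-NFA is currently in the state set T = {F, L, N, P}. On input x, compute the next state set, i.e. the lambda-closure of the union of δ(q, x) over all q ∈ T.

{F, I, J, L, N, P}

F on x → {J}.
N on x → {I}.
No x-transition from L, P.
Union after reading x: {I, J}.
Now take the lambda-closure:
From I via lambda: add P.
From P via lambda: add L.
From L via lambda: add F.
From F via lambda: add N.
No new states can be added; the closed set is {F, I, J, L, N, P}.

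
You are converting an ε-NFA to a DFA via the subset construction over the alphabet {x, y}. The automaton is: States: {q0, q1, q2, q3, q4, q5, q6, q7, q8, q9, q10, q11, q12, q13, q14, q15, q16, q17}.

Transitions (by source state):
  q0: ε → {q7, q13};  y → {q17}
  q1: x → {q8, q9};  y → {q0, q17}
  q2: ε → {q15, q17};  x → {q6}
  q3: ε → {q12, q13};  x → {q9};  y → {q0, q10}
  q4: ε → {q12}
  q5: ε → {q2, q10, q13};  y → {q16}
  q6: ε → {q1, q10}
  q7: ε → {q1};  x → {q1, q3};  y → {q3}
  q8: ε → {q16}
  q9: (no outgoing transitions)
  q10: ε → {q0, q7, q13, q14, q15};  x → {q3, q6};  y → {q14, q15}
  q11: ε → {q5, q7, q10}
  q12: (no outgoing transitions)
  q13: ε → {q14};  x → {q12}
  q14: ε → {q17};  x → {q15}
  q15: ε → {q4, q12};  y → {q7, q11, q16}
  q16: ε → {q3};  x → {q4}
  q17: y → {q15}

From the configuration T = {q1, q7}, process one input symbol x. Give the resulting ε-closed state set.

{q1, q3, q8, q9, q12, q13, q14, q16, q17}

q1 on x → {q8, q9}.
q7 on x → {q1, q3}.
Union after reading x: {q1, q3, q8, q9}.
Now take the ε-closure:
From q3 via ε: add q12, q13.
From q8 via ε: add q16.
From q13 via ε: add q14.
From q14 via ε: add q17.
No new states can be added; the closed set is {q1, q3, q8, q9, q12, q13, q14, q16, q17}.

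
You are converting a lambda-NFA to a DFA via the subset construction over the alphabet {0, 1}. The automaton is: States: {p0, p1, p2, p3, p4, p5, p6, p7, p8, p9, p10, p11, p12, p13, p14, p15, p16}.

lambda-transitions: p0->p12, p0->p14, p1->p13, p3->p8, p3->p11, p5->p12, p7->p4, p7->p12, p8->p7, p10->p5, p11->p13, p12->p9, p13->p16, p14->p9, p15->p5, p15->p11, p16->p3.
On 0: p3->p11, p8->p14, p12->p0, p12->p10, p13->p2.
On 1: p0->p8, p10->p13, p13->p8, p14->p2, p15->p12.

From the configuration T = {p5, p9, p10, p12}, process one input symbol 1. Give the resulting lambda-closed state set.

p10 on 1 → {p13}.
No 1-transition from p5, p9, p12.
Union after reading 1: {p13}.
Now take the lambda-closure:
From p13 via lambda: add p16.
From p16 via lambda: add p3.
From p3 via lambda: add p8, p11.
From p8 via lambda: add p7.
From p7 via lambda: add p4, p12.
From p12 via lambda: add p9.
No new states can be added; the closed set is {p3, p4, p7, p8, p9, p11, p12, p13, p16}.

{p3, p4, p7, p8, p9, p11, p12, p13, p16}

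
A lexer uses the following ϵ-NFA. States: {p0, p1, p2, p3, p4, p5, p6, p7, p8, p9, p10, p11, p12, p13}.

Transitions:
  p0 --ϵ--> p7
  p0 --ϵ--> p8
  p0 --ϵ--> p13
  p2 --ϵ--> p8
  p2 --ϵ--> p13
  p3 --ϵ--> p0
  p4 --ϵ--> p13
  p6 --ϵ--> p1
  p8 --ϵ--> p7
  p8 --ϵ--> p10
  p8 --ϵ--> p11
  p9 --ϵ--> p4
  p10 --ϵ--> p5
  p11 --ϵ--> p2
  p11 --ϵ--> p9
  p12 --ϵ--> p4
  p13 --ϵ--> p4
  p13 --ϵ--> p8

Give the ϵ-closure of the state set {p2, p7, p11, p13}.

{p2, p4, p5, p7, p8, p9, p10, p11, p13}

Start with {p2, p7, p11, p13}.
From p2 via ϵ: add p8.
From p11 via ϵ: add p9.
From p13 via ϵ: add p4.
From p8 via ϵ: add p10.
From p10 via ϵ: add p5.
No new states can be added; the closed set is {p2, p4, p5, p7, p8, p9, p10, p11, p13}.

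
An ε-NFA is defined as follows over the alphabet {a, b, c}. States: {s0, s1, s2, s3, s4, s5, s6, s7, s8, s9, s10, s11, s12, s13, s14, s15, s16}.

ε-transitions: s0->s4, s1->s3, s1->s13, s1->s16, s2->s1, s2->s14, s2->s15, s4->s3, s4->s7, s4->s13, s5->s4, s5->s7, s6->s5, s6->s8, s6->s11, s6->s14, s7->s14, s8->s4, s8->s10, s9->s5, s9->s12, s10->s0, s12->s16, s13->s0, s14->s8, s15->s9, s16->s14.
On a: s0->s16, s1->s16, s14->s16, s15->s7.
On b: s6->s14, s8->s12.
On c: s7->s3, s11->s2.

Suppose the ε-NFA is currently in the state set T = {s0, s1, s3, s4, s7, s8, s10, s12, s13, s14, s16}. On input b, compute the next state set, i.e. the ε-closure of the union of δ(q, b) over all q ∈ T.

{s0, s3, s4, s7, s8, s10, s12, s13, s14, s16}

s8 on b → {s12}.
No b-transition from s0, s1, s3, s4, s7, s10, s12, s13, s14, s16.
Union after reading b: {s12}.
Now take the ε-closure:
From s12 via ε: add s16.
From s16 via ε: add s14.
From s14 via ε: add s8.
From s8 via ε: add s4, s10.
From s4 via ε: add s3, s7, s13.
From s10 via ε: add s0.
No new states can be added; the closed set is {s0, s3, s4, s7, s8, s10, s12, s13, s14, s16}.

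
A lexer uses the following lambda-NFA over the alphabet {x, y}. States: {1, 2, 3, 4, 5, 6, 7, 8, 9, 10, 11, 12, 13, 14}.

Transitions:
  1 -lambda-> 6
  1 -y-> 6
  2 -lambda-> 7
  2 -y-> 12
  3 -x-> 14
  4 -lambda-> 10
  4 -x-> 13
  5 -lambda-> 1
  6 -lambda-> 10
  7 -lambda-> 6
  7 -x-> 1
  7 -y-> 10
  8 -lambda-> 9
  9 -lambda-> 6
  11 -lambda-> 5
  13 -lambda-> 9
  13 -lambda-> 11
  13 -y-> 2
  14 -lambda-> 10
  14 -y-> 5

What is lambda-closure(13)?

{1, 5, 6, 9, 10, 11, 13}

Start with {13}.
From 13 via lambda: add 9, 11.
From 9 via lambda: add 6.
From 11 via lambda: add 5.
From 5 via lambda: add 1.
From 6 via lambda: add 10.
No new states can be added; the closed set is {1, 5, 6, 9, 10, 11, 13}.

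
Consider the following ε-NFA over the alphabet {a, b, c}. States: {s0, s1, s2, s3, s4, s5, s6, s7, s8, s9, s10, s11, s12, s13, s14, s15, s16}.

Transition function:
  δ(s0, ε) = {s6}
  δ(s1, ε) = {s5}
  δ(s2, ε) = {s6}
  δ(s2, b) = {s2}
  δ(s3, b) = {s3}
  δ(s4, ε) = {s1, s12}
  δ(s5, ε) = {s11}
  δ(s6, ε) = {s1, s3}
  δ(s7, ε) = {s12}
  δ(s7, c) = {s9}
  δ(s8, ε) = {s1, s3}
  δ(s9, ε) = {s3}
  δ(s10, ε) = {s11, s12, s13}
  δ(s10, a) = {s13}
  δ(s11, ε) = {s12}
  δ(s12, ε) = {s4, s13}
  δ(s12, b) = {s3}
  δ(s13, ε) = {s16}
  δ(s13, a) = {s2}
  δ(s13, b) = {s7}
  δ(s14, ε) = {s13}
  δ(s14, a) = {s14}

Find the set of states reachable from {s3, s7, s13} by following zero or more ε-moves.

{s1, s3, s4, s5, s7, s11, s12, s13, s16}

Start with {s3, s7, s13}.
From s7 via ε: add s12.
From s13 via ε: add s16.
From s12 via ε: add s4.
From s4 via ε: add s1.
From s1 via ε: add s5.
From s5 via ε: add s11.
No new states can be added; the closed set is {s1, s3, s4, s5, s7, s11, s12, s13, s16}.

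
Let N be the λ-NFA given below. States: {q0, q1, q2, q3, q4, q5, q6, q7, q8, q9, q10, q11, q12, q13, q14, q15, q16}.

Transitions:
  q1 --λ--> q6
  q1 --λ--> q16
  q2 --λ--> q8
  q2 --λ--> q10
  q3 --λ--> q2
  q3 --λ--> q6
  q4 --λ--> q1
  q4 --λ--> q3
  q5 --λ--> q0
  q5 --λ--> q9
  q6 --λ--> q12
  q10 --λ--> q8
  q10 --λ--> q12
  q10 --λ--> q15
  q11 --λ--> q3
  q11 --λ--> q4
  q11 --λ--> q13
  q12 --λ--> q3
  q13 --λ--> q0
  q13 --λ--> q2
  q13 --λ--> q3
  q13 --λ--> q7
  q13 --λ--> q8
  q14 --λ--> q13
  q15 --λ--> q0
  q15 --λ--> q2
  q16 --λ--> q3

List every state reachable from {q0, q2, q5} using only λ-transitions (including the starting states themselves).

{q0, q2, q3, q5, q6, q8, q9, q10, q12, q15}

Start with {q0, q2, q5}.
From q2 via λ: add q8, q10.
From q5 via λ: add q9.
From q10 via λ: add q12, q15.
From q12 via λ: add q3.
From q3 via λ: add q6.
No new states can be added; the closed set is {q0, q2, q3, q5, q6, q8, q9, q10, q12, q15}.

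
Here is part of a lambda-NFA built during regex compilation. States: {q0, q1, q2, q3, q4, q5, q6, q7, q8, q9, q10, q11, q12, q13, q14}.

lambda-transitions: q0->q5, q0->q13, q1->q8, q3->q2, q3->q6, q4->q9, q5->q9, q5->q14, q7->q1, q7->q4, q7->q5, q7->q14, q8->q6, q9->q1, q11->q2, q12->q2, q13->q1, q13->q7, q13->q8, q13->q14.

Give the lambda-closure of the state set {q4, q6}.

{q1, q4, q6, q8, q9}

Start with {q4, q6}.
From q4 via lambda: add q9.
From q9 via lambda: add q1.
From q1 via lambda: add q8.
No new states can be added; the closed set is {q1, q4, q6, q8, q9}.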